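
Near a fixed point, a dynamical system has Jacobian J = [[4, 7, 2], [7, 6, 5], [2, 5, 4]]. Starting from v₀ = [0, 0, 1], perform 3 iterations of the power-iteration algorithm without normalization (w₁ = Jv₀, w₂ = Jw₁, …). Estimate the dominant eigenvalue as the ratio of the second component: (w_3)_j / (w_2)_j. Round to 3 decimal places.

w1 = Jv₀ = (2, 5, 4)
w2 = Jw1 = (51, 64, 45)
w3 = Jw2 = (742, 966, 602)
Ratio at component: 966 / 64 = 15.094

λ ≈ 15.094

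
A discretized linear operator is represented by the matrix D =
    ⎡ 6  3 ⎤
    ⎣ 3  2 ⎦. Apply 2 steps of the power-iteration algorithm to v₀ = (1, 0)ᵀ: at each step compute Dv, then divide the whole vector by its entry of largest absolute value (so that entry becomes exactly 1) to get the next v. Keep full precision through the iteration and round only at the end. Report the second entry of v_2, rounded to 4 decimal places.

Dv0 = (6.00000, 3.00000); divide by 6.00000 → v1 = (1.00000, 0.50000)
Dv1 = (7.50000, 4.00000); divide by 7.50000 → v2 = (1.00000, 0.53333)
Requested entry of v2: 24/45 = 0.5333

0.5333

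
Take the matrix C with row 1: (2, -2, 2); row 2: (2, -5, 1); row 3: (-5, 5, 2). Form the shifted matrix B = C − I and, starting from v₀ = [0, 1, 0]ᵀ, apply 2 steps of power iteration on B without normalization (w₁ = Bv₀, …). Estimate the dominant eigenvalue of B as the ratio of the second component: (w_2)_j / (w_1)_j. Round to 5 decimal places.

μ ≈ -6.16667

B = C − I has rows (1, -2, 2); (2, -6, 1); (-5, 5, 1)
w1 = Bv₀ = (-2, -6, 5)
w2 = Bw1 = (20, 37, -15)
Ratio: 37/-6 = -6.16667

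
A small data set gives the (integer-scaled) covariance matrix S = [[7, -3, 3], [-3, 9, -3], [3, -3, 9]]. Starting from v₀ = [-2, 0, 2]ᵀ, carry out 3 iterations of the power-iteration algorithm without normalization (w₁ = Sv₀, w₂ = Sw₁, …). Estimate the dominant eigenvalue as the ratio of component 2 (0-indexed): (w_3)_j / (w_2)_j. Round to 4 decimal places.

w1 = Sv₀ = (7·(-2) + (-3)·0 + 3·2; (-3)·(-2) + 9·0 + (-3)·2; 3·(-2) + (-3)·0 + 9·2) = (-8, 0, 12)
w2 = Sw1 = (7·(-8) + (-3)·0 + 3·12; (-3)·(-8) + 9·0 + (-3)·12; 3·(-8) + (-3)·0 + 9·12) = (-20, -12, 84)
w3 = Sw2 = (148, -300, 732)
Ratio at component: 732 / 84 = 8.7143

λ ≈ 8.7143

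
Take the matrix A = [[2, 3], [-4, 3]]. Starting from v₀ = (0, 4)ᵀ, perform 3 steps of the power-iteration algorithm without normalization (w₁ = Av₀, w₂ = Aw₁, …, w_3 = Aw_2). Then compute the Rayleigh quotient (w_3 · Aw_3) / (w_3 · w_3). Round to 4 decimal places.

λ ≈ 3.1938

w1 = Av₀ = (12, 12)
w2 = Aw1 = (60, -12)
w3 = Aw2 = (84, -276)
Aw3 = (-660, -1164)
w3·Aw3 = 84·(-660) + (-276)·(-1164) = 265824; w3·w3 = 84·84 + (-276)·(-276) = 83232
λ ≈ 265824/83232 = 3.1938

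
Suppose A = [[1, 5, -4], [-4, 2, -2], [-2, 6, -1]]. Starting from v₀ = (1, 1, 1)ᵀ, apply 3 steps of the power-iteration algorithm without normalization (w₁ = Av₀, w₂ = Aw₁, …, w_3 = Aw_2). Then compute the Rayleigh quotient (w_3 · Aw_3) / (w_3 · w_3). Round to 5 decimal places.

λ ≈ 0.37591

w1 = Av₀ = (1·1 + 5·1 + (-4)·1; (-4)·1 + 2·1 + (-2)·1; (-2)·1 + 6·1 + (-1)·1) = (2, -4, 3)
w2 = Aw1 = (1·2 + 5·(-4) + (-4)·3; (-4)·2 + 2·(-4) + (-2)·3; (-2)·2 + 6·(-4) + (-1)·3) = (-30, -22, -31)
w3 = Aw2 = (-16, 138, -41)
Aw3 = (838, 422, 901)
w3·Aw3 = (-16)·838 + 138·422 + (-41)·901 = 7887; w3·w3 = (-16)·(-16) + 138·138 + (-41)·(-41) = 20981
λ ≈ 7887/20981 = 0.37591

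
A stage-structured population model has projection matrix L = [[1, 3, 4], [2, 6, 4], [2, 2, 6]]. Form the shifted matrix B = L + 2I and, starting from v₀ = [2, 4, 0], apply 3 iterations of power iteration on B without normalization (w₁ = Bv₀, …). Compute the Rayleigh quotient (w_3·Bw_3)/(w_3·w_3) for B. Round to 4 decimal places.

12.1957

B = L + 2I has rows (3, 3, 4); (2, 8, 4); (2, 2, 8)
w1 = Bv₀ = (18, 36, 12)
w2 = Bw1 = (210, 372, 204)
w3 = Bw2 = (2562, 4212, 2796)
Bw3 = (31506, 50004, 35916)
w3·Bw3 = 391756356; w3·w3 = 32122404; μ ≈ 391756356/32122404 = 12.1957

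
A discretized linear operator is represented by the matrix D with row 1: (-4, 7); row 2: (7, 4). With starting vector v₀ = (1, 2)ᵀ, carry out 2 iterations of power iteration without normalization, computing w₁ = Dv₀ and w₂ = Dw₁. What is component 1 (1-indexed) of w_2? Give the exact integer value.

65

w1 = Dv₀ = (10, 15)
w2 = Dw1 = (65, 130)
The requested component of w2 is 65.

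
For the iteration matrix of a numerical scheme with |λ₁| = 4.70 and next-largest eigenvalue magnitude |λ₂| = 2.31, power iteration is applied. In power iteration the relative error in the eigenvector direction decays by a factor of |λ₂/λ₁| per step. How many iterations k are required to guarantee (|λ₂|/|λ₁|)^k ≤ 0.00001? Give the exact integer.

17

|λ₂/λ₁| = 2.31/4.70 = 0.49149
Need k ≥ ln(0.00001) / ln(0.49149) = -11.5129 / -0.7103 ≈ 16.208
Smallest integer k satisfying the bound: 17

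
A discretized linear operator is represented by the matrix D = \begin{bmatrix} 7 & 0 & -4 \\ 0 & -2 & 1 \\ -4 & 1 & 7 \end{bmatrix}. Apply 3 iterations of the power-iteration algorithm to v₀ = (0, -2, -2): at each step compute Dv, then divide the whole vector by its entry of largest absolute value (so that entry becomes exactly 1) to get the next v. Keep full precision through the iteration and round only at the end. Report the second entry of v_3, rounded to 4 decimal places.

Dv0 = (8.00000, 2.00000, -16.00000); divide by -16.00000 → v1 = (-0.50000, -0.12500, 1.00000)
Dv1 = (-7.50000, 1.25000, 8.87500); divide by 8.87500 → v2 = (-0.84507, 0.14085, 1.00000)
Dv2 = (-9.91549, 0.71831, 10.52113); divide by 10.52113 → v3 = (-0.94244, 0.06827, 1.00000)
Requested entry of v3: -102/-1494 = 0.0683

0.0683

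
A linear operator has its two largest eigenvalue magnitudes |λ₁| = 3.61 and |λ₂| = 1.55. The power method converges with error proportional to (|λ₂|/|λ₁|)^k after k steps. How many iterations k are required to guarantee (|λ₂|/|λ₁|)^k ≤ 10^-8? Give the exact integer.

|λ₂/λ₁| = 1.55/3.61 = 0.42936
Need k ≥ ln(10^-8) / ln(0.42936) = -18.4207 / -0.8455 ≈ 21.788
Smallest integer k satisfying the bound: 22

22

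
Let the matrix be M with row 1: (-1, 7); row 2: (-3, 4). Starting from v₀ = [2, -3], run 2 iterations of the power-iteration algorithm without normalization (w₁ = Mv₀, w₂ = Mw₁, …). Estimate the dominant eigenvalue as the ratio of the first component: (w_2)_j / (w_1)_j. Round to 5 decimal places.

λ ≈ 4.47826

w1 = Mv₀ = ((-1)·2 + 7·(-3); (-3)·2 + 4·(-3)) = (-23, -18)
w2 = Mw1 = ((-1)·(-23) + 7·(-18); (-3)·(-23) + 4·(-18)) = (-103, -3)
Ratio at component: -103 / -23 = 4.47826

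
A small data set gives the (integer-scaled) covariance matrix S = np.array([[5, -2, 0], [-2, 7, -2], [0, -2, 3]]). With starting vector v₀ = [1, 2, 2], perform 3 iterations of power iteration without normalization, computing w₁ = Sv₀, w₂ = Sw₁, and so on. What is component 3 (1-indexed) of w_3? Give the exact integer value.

-130

w1 = Sv₀ = (1, 8, 2)
w2 = Sw1 = (-11, 50, -10)
w3 = Sw2 = (-155, 392, -130)
The requested component of w3 is -130.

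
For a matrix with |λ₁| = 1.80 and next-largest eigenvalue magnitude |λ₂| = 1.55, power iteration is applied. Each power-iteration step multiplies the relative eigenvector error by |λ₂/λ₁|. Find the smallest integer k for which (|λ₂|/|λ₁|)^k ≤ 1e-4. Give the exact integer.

|λ₂/λ₁| = 1.55/1.80 = 0.86111
Need k ≥ ln(1e-4) / ln(0.86111) = -9.2103 / -0.1495 ≈ 61.595
Smallest integer k satisfying the bound: 62

62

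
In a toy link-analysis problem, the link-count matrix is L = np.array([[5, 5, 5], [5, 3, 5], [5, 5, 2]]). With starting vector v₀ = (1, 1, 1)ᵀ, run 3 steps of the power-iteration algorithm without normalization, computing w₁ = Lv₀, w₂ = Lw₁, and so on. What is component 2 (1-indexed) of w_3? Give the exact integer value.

2342

w1 = Lv₀ = (15, 13, 12)
w2 = Lw1 = (200, 174, 164)
w3 = Lw2 = (2690, 2342, 2198)
The requested component of w3 is 2342.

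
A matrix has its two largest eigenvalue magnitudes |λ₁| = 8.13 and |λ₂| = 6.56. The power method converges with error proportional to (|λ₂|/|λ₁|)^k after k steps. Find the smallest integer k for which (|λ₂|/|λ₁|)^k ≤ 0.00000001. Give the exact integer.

|λ₂/λ₁| = 6.56/8.13 = 0.80689
Need k ≥ ln(0.00000001) / ln(0.80689) = -18.4207 / -0.2146 ≈ 85.849
Smallest integer k satisfying the bound: 86

86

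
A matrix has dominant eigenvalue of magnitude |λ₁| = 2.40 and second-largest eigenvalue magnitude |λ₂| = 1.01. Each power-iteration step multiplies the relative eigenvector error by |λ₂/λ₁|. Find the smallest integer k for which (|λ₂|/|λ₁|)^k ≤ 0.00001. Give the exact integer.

14

|λ₂/λ₁| = 1.01/2.40 = 0.42083
Need k ≥ ln(0.00001) / ln(0.42083) = -11.5129 / -0.8655 ≈ 13.302
Smallest integer k satisfying the bound: 14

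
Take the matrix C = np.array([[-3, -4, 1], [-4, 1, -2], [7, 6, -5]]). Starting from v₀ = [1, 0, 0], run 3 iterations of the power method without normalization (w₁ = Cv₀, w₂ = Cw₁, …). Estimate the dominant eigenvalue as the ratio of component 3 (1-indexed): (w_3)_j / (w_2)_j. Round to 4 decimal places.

-7.3500

w1 = Cv₀ = ((-3)·1 + (-4)·0 + 1·0; (-4)·1 + 1·0 + (-2)·0; 7·1 + 6·0 + (-5)·0) = (-3, -4, 7)
w2 = Cw1 = ((-3)·(-3) + (-4)·(-4) + 1·7; (-4)·(-3) + 1·(-4) + (-2)·7; 7·(-3) + 6·(-4) + (-5)·7) = (32, -6, -80)
w3 = Cw2 = (-152, 26, 588)
Ratio at component: 588 / -80 = -7.3500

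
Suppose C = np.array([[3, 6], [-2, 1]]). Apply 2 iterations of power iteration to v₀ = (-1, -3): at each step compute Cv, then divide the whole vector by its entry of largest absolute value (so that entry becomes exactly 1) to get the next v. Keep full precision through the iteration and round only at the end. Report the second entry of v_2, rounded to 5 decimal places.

-0.59420

Cv0 = (-21.000000, -1.000000); divide by -21.000000 → v1 = (1.000000, 0.047619)
Cv1 = (3.285714, -1.952381); divide by 3.285714 → v2 = (1.000000, -0.594203)
Requested entry of v2: 41/-69 = -0.59420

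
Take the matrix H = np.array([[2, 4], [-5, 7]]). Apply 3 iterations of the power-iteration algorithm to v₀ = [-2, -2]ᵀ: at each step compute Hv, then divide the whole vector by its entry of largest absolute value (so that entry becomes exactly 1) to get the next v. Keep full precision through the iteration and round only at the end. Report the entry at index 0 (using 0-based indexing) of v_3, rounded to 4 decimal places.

0.1132

Hv0 = (-12.00000, -4.00000); divide by -12.00000 → v1 = (1.00000, 0.33333)
Hv1 = (3.33333, -2.66667); divide by 3.33333 → v2 = (1.00000, -0.80000)
Hv2 = (-1.20000, -10.60000); divide by -10.60000 → v3 = (0.11321, 1.00000)
Requested entry of v3: 48/424 = 0.1132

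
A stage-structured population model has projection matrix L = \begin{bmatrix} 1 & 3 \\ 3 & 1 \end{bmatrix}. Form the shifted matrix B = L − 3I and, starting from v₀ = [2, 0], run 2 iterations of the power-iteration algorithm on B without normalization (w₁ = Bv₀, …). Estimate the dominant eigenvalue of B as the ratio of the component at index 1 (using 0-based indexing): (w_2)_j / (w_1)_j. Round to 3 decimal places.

B = L − 3I has rows (-2, 3); (3, -2)
w1 = Bv₀ = ((-2)·2 + 3·0; 3·2 + (-2)·0) = (-4, 6)
w2 = Bw1 = ((-2)·(-4) + 3·6; 3·(-4) + (-2)·6) = (26, -24)
Ratio: -24/6 = -4.000

-4.000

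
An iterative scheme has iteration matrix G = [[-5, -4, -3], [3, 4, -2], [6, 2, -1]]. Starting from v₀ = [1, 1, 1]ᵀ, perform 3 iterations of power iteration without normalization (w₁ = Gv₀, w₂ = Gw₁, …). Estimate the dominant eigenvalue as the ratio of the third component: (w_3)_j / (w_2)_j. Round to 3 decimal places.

w1 = Gv₀ = ((-5)·1 + (-4)·1 + (-3)·1; 3·1 + 4·1 + (-2)·1; 6·1 + 2·1 + (-1)·1) = (-12, 5, 7)
w2 = Gw1 = ((-5)·(-12) + (-4)·5 + (-3)·7; 3·(-12) + 4·5 + (-2)·7; 6·(-12) + 2·5 + (-1)·7) = (19, -30, -69)
w3 = Gw2 = (232, 75, 123)
Ratio at component: 123 / -69 = -1.783

-1.783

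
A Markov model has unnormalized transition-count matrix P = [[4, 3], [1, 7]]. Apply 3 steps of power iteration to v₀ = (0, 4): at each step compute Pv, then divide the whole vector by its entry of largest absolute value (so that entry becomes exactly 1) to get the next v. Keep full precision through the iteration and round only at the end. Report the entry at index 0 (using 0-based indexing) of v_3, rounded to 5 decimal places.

0.72544

Pv0 = (12.000000, 28.000000); divide by 28.000000 → v1 = (0.428571, 1.000000)
Pv1 = (4.714286, 7.428571); divide by 7.428571 → v2 = (0.634615, 1.000000)
Pv2 = (5.538462, 7.634615); divide by 7.634615 → v3 = (0.725441, 1.000000)
Requested entry of v3: 1152/1588 = 0.72544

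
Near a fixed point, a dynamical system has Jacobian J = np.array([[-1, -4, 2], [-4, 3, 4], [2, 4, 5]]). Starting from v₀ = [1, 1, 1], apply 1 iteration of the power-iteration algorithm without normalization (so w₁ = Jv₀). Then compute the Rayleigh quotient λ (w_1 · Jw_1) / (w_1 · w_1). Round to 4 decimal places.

5.9496

w1 = Jv₀ = ((-1)·1 + (-4)·1 + 2·1; (-4)·1 + 3·1 + 4·1; 2·1 + 4·1 + 5·1) = (-3, 3, 11)
Jw1 = (13, 65, 61)
w1·Jw1 = (-3)·13 + 3·65 + 11·61 = 827; w1·w1 = (-3)·(-3) + 3·3 + 11·11 = 139
λ ≈ 827/139 = 5.9496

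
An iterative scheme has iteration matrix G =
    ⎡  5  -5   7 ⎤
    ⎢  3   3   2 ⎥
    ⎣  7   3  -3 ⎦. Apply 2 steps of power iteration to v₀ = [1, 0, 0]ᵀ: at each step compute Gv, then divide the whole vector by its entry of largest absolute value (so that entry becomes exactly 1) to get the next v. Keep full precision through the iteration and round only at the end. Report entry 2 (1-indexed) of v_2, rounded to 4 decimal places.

Gv0 = (5.00000, 3.00000, 7.00000); divide by 7.00000 → v1 = (0.71429, 0.42857, 1.00000)
Gv1 = (8.42857, 5.42857, 3.28571); divide by 8.42857 → v2 = (1.00000, 0.64407, 0.38983)
Requested entry of v2: 38/59 = 0.6441

0.6441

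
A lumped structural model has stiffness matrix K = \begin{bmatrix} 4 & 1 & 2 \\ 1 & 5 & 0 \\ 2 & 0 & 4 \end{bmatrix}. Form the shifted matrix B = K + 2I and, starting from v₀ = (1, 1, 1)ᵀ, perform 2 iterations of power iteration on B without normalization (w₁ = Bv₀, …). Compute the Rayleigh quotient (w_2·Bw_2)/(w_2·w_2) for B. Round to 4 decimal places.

B = K + 2I has rows (6, 1, 2); (1, 7, 0); (2, 0, 6)
w1 = Bv₀ = (6·1 + 1·1 + 2·1; 1·1 + 7·1 + 0·1; 2·1 + 0·1 + 6·1) = (9, 8, 8)
w2 = Bw1 = (6·9 + 1·8 + 2·8; 1·9 + 7·8 + 0·8; 2·9 + 0·8 + 6·8) = (78, 65, 66)
Bw2 = (665, 533, 552)
w2·Bw2 = 122947; w2·w2 = 14665; μ ≈ 122947/14665 = 8.3837

8.3837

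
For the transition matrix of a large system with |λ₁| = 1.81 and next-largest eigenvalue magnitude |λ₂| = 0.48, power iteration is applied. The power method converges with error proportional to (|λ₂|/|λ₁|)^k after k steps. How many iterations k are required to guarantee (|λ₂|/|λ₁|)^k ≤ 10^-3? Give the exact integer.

|λ₂/λ₁| = 0.48/1.81 = 0.26519
Need k ≥ ln(10^-3) / ln(0.26519) = -6.9078 / -1.3273 ≈ 5.204
Smallest integer k satisfying the bound: 6

6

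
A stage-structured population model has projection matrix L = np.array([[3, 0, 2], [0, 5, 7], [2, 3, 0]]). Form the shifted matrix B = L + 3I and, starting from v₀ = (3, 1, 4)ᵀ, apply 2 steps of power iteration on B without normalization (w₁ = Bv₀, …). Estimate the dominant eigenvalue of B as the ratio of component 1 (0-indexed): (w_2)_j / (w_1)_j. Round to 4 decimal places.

μ ≈ 12.0833

B = L + 3I has rows (6, 0, 2); (0, 8, 7); (2, 3, 3)
w1 = Bv₀ = (6·3 + 0·1 + 2·4; 0·3 + 8·1 + 7·4; 2·3 + 3·1 + 3·4) = (26, 36, 21)
w2 = Bw1 = (6·26 + 0·36 + 2·21; 0·26 + 8·36 + 7·21; 2·26 + 3·36 + 3·21) = (198, 435, 223)
Ratio: 435/36 = 12.0833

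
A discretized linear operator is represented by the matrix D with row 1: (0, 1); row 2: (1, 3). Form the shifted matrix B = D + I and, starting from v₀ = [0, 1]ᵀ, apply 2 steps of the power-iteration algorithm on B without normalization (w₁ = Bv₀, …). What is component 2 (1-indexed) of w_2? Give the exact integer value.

17

B = D + I has rows (1, 1); (1, 4)
w1 = Bv₀ = (1, 4)
w2 = Bw1 = (5, 17)
Requested component of w2: 17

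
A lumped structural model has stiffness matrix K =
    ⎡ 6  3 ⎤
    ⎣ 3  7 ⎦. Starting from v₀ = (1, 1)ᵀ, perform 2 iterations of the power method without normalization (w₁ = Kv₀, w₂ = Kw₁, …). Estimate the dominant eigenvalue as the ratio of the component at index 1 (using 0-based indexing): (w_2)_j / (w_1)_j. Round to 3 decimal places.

λ ≈ 9.700

w1 = Kv₀ = (6·1 + 3·1; 3·1 + 7·1) = (9, 10)
w2 = Kw1 = (6·9 + 3·10; 3·9 + 7·10) = (84, 97)
Ratio at component: 97 / 10 = 9.700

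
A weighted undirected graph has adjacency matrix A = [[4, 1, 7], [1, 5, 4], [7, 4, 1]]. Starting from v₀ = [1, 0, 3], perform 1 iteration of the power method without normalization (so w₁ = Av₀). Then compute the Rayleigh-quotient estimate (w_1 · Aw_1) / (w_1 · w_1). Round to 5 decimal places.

λ ≈ 9.65884

w1 = Av₀ = (4·1 + 1·0 + 7·3; 1·1 + 5·0 + 4·3; 7·1 + 4·0 + 1·3) = (25, 13, 10)
Aw1 = (183, 130, 237)
w1·Aw1 = 25·183 + 13·130 + 10·237 = 8635; w1·w1 = 25·25 + 13·13 + 10·10 = 894
λ ≈ 8635/894 = 9.65884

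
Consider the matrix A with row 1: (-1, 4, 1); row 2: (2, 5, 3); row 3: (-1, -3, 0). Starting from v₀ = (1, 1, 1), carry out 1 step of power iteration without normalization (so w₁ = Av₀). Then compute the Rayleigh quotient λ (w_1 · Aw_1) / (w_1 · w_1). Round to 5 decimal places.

λ ≈ 5.48485

w1 = Av₀ = ((-1)·1 + 4·1 + 1·1; 2·1 + 5·1 + 3·1; (-1)·1 + (-3)·1 + 0·1) = (4, 10, -4)
Aw1 = (32, 46, -34)
w1·Aw1 = 4·32 + 10·46 + (-4)·(-34) = 724; w1·w1 = 4·4 + 10·10 + (-4)·(-4) = 132
λ ≈ 724/132 = 5.48485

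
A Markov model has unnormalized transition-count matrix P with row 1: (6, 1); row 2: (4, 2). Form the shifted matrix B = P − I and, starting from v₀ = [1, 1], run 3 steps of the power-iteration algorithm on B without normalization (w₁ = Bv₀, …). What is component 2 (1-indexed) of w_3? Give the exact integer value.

B = P − I has rows (5, 1); (4, 1)
w1 = Bv₀ = (6, 5)
w2 = Bw1 = (35, 29)
w3 = Bw2 = (204, 169)
Requested component of w3: 169

169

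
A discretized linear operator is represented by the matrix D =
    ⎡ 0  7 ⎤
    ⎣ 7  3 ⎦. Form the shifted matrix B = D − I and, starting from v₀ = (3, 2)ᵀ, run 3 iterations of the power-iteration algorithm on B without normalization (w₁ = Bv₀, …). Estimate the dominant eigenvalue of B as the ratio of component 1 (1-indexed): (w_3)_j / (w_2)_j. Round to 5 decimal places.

B = D − I has rows (-1, 7); (7, 2)
w1 = Bv₀ = ((-1)·3 + 7·2; 7·3 + 2·2) = (11, 25)
w2 = Bw1 = ((-1)·11 + 7·25; 7·11 + 2·25) = (164, 127)
w3 = Bw2 = (725, 1402)
Ratio: 725/164 = 4.42073

μ ≈ 4.42073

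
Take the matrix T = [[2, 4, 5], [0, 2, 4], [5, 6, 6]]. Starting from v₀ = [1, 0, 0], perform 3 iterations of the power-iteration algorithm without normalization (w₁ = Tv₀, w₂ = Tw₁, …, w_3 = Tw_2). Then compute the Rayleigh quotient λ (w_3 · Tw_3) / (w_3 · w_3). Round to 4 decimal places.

λ ≈ 11.7916

w1 = Tv₀ = (2, 0, 5)
w2 = Tw1 = (29, 20, 40)
w3 = Tw2 = (338, 200, 505)
Tw3 = (4001, 2420, 5920)
w3·Tw3 = 338·4001 + 200·2420 + 505·5920 = 4825938; w3·w3 = 338·338 + 200·200 + 505·505 = 409269
λ ≈ 4825938/409269 = 11.7916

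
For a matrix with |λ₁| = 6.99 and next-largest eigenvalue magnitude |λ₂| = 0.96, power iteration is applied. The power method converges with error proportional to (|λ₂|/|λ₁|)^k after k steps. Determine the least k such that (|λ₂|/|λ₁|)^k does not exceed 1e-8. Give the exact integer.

10

|λ₂/λ₁| = 0.96/6.99 = 0.13734
Need k ≥ ln(1e-8) / ln(0.13734) = -18.4207 / -1.9853 ≈ 9.279
Smallest integer k satisfying the bound: 10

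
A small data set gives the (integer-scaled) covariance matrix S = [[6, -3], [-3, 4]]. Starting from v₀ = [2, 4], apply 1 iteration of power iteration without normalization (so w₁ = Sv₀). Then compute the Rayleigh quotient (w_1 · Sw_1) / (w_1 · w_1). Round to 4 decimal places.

4.0000

w1 = Sv₀ = (6·2 + (-3)·4; (-3)·2 + 4·4) = (0, 10)
Sw1 = (-30, 40)
w1·Sw1 = 0·(-30) + 10·40 = 400; w1·w1 = 0·0 + 10·10 = 100
λ ≈ 400/100 = 4.0000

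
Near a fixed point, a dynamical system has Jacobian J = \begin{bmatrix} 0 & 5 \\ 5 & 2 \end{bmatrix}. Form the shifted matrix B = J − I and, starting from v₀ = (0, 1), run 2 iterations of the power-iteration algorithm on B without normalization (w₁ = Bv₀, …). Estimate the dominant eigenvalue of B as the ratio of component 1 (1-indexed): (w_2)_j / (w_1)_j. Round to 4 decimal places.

0.0000

B = J − I has rows (-1, 5); (5, 1)
w1 = Bv₀ = (5, 1)
w2 = Bw1 = (0, 26)
Ratio: 0/5 = 0.0000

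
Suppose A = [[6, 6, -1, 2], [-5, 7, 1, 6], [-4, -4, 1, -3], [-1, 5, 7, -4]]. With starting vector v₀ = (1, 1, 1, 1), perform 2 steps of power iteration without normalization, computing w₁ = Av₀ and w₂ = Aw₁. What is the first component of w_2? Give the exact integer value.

156

w1 = Av₀ = (13, 9, -10, 7)
w2 = Aw1 = (156, 30, -119, -66)
The requested component of w2 is 156.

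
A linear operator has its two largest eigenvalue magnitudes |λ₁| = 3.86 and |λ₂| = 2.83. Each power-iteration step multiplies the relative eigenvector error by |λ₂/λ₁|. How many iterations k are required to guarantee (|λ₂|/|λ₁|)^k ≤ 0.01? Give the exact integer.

|λ₂/λ₁| = 2.83/3.86 = 0.73316
Need k ≥ ln(0.01) / ln(0.73316) = -4.6052 / -0.3104 ≈ 14.837
Smallest integer k satisfying the bound: 15

15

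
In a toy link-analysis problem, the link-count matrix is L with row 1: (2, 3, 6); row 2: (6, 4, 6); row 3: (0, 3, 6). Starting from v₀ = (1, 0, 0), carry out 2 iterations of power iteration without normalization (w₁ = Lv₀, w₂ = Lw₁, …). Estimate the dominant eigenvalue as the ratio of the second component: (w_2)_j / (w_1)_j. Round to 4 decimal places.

w1 = Lv₀ = (2·1 + 3·0 + 6·0; 6·1 + 4·0 + 6·0; 0·1 + 3·0 + 6·0) = (2, 6, 0)
w2 = Lw1 = (2·2 + 3·6 + 6·0; 6·2 + 4·6 + 6·0; 0·2 + 3·6 + 6·0) = (22, 36, 18)
Ratio at component: 36 / 6 = 6.0000

6.0000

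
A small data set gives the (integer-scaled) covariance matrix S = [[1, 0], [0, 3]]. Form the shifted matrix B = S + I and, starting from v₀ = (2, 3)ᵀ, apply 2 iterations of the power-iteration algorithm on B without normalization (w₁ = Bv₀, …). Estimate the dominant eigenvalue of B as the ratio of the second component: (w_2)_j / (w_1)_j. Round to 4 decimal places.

4.0000

B = S + I has rows (2, 0); (0, 4)
w1 = Bv₀ = (2·2 + 0·3; 0·2 + 4·3) = (4, 12)
w2 = Bw1 = (2·4 + 0·12; 0·4 + 4·12) = (8, 48)
Ratio: 48/12 = 4.0000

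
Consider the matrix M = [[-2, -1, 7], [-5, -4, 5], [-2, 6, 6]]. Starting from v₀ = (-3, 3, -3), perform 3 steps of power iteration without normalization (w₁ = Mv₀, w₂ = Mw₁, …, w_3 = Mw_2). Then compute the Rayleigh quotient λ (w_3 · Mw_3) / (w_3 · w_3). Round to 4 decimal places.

-7.3427

w1 = Mv₀ = ((-2)·(-3) + (-1)·3 + 7·(-3); (-5)·(-3) + (-4)·3 + 5·(-3); (-2)·(-3) + 6·3 + 6·(-3)) = (-18, -12, 6)
w2 = Mw1 = ((-2)·(-18) + (-1)·(-12) + 7·6; (-5)·(-18) + (-4)·(-12) + 5·6; (-2)·(-18) + 6·(-12) + 6·6) = (90, 168, 0)
w3 = Mw2 = (-348, -1122, 828)
Mw3 = (7614, 10368, -1068)
w3·Mw3 = (-348)·7614 + (-1122)·10368 + 828·(-1068) = -15166872; w3·w3 = (-348)·(-348) + (-1122)·(-1122) + 828·828 = 2065572
λ ≈ -15166872/2065572 = -7.3427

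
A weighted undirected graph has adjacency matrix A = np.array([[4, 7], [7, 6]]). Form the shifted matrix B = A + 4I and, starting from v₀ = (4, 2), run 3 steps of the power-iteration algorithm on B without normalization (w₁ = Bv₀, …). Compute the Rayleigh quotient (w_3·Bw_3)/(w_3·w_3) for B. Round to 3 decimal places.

16.071

B = A + 4I has rows (8, 7); (7, 10)
w1 = Bv₀ = (8·4 + 7·2; 7·4 + 10·2) = (46, 48)
w2 = Bw1 = (8·46 + 7·48; 7·46 + 10·48) = (704, 802)
w3 = Bw2 = (11246, 12948)
Bw3 = (180604, 208202)
w3·Bw3 = 4726872080; w3·w3 = 294123220; μ ≈ 4726872080/294123220 = 16.071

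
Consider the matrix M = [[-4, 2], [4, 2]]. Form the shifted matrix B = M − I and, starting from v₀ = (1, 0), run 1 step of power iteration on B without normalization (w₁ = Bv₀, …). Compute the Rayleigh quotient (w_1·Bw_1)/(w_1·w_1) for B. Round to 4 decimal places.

μ ≈ -5.5854

B = M − I has rows (-5, 2); (4, 1)
w1 = Bv₀ = ((-5)·1 + 2·0; 4·1 + 1·0) = (-5, 4)
Bw1 = (33, -16)
w1·Bw1 = -229; w1·w1 = 41; μ ≈ -229/41 = -5.5854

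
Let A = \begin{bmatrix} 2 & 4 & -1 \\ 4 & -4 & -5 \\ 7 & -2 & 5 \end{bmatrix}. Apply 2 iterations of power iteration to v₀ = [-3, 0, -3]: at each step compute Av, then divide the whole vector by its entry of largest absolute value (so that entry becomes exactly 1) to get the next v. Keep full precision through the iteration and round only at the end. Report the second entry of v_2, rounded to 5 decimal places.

Av0 = (-3.000000, 3.000000, -36.000000); divide by -36.000000 → v1 = (0.083333, -0.083333, 1.000000)
Av1 = (-1.166667, -4.333333, 5.750000); divide by 5.750000 → v2 = (-0.202899, -0.753623, 1.000000)
Requested entry of v2: 156/-207 = -0.75362

-0.75362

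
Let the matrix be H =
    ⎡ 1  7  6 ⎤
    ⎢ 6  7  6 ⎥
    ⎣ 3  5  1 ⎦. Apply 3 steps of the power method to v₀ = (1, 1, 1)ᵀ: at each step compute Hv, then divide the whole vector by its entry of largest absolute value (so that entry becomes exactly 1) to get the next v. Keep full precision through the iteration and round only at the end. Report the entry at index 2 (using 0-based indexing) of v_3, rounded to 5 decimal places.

0.52878

Hv0 = (14.000000, 19.000000, 9.000000); divide by 19.000000 → v1 = (0.736842, 1.000000, 0.473684)
Hv1 = (10.578947, 14.263158, 7.684211); divide by 14.263158 → v2 = (0.741697, 1.000000, 0.538745)
Hv2 = (10.974170, 14.682657, 7.763838); divide by 14.682657 → v3 = (0.747424, 1.000000, 0.528776)
Requested entry of v3: 2104/3979 = 0.52878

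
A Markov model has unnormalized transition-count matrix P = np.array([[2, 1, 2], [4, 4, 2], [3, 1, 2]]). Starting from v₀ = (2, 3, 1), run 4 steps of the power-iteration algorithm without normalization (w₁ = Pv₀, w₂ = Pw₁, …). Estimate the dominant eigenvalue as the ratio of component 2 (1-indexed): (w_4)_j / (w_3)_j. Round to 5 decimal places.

6.66530

w1 = Pv₀ = (2·2 + 1·3 + 2·1; 4·2 + 4·3 + 2·1; 3·2 + 1·3 + 2·1) = (9, 22, 11)
w2 = Pw1 = (2·9 + 1·22 + 2·11; 4·9 + 4·22 + 2·11; 3·9 + 1·22 + 2·11) = (62, 146, 71)
w3 = Pw2 = (412, 974, 474)
w4 = Pw3 = (2746, 6492, 3158)
Ratio at component: 6492 / 974 = 6.66530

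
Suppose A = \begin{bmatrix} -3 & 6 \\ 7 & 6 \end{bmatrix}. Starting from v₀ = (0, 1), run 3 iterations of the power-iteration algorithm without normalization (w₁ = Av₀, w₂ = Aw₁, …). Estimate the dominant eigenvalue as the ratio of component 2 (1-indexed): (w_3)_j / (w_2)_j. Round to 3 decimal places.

7.615

w1 = Av₀ = ((-3)·0 + 6·1; 7·0 + 6·1) = (6, 6)
w2 = Aw1 = ((-3)·6 + 6·6; 7·6 + 6·6) = (18, 78)
w3 = Aw2 = (414, 594)
Ratio at component: 594 / 78 = 7.615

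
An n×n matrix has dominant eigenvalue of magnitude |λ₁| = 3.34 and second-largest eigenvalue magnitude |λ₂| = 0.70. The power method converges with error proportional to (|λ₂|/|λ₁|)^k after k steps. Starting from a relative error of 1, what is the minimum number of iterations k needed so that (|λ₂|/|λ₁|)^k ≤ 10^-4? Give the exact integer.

6

|λ₂/λ₁| = 0.70/3.34 = 0.20958
Need k ≥ ln(10^-4) / ln(0.20958) = -9.2103 / -1.5626 ≈ 5.894
Smallest integer k satisfying the bound: 6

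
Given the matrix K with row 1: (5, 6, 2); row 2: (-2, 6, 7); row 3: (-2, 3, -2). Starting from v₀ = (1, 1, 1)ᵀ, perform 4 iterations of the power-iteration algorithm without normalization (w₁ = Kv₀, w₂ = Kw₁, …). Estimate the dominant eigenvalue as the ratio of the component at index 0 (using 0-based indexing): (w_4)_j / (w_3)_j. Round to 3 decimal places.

λ ≈ 4.610

w1 = Kv₀ = (5·1 + 6·1 + 2·1; (-2)·1 + 6·1 + 7·1; (-2)·1 + 3·1 + (-2)·1) = (13, 11, -1)
w2 = Kw1 = (5·13 + 6·11 + 2·(-1); (-2)·13 + 6·11 + 7·(-1); (-2)·13 + 3·11 + (-2)·(-1)) = (129, 33, 9)
w3 = Kw2 = (861, 3, -177)
w4 = Kw3 = (3969, -2943, -1359)
Ratio at component: 3969 / 861 = 4.610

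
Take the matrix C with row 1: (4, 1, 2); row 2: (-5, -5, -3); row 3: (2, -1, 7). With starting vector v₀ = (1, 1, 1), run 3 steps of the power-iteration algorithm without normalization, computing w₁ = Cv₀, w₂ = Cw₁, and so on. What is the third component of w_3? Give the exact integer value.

637

w1 = Cv₀ = (4·1 + 1·1 + 2·1; (-5)·1 + (-5)·1 + (-3)·1; 2·1 + (-1)·1 + 7·1) = (7, -13, 8)
w2 = Cw1 = (4·7 + 1·(-13) + 2·8; (-5)·7 + (-5)·(-13) + (-3)·8; 2·7 + (-1)·(-13) + 7·8) = (31, 6, 83)
w3 = Cw2 = (296, -434, 637)
The requested component of w3 is 637.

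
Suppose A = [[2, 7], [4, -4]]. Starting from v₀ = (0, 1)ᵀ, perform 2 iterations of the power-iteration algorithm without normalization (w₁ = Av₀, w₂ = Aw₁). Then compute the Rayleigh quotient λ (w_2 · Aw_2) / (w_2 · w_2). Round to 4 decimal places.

-6.6266

w1 = Av₀ = (7, -4)
w2 = Aw1 = (-14, 44)
Aw2 = (280, -232)
w2·Aw2 = (-14)·280 + 44·(-232) = -14128; w2·w2 = (-14)·(-14) + 44·44 = 2132
λ ≈ -14128/2132 = -6.6266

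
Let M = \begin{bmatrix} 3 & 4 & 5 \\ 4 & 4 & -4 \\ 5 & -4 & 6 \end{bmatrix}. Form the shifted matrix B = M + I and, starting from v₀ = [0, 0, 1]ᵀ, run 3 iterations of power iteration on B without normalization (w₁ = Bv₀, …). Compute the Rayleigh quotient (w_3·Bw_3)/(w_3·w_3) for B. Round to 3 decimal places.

10.934

B = M + I has rows (4, 4, 5); (4, 5, -4); (5, -4, 7)
w1 = Bv₀ = (4·0 + 4·0 + 5·1; 4·0 + 5·0 + (-4)·1; 5·0 + (-4)·0 + 7·1) = (5, -4, 7)
w2 = Bw1 = (4·5 + 4·(-4) + 5·7; 4·5 + 5·(-4) + (-4)·7; 5·5 + (-4)·(-4) + 7·7) = (39, -28, 90)
w3 = Bw2 = (494, -344, 937)
Bw3 = (5285, -3492, 10405)
w3·Bw3 = 13561523; w3·w3 = 1240341; μ ≈ 13561523/1240341 = 10.934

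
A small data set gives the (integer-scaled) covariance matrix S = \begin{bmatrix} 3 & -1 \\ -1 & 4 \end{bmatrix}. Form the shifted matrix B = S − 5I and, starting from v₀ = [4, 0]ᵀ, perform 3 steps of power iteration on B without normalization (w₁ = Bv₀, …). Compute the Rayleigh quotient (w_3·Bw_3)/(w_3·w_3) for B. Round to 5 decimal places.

B = S − 5I has rows (-2, -1); (-1, -1)
w1 = Bv₀ = (-8, -4)
w2 = Bw1 = (20, 12)
w3 = Bw2 = (-52, -32)
Bw3 = (136, 84)
w3·Bw3 = -9760; w3·w3 = 3728; μ ≈ -9760/3728 = -2.61803

-2.61803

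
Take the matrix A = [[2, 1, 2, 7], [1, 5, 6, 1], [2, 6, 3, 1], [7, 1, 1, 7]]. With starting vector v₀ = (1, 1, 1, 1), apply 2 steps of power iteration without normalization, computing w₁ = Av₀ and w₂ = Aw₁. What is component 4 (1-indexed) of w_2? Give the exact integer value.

221

w1 = Av₀ = (12, 13, 12, 16)
w2 = Aw1 = (173, 165, 154, 221)
The requested component of w2 is 221.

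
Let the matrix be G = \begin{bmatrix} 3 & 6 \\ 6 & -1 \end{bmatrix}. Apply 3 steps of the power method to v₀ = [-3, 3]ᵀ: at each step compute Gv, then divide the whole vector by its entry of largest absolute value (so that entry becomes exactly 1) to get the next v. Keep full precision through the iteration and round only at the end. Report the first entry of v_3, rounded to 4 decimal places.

Gv0 = (9.00000, -21.00000); divide by -21.00000 → v1 = (-0.42857, 1.00000)
Gv1 = (4.71429, -3.57143); divide by 4.71429 → v2 = (1.00000, -0.75758)
Gv2 = (-1.54545, 6.75758); divide by 6.75758 → v3 = (-0.22870, 1.00000)
Requested entry of v3: 153/-669 = -0.2287

-0.2287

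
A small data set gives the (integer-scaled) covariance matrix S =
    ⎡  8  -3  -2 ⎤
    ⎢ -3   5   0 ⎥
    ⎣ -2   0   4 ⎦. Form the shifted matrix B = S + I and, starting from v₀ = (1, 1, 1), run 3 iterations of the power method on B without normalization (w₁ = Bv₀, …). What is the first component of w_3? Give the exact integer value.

B = S + I has rows (9, -3, -2); (-3, 6, 0); (-2, 0, 5)
w1 = Bv₀ = (9·1 + (-3)·1 + (-2)·1; (-3)·1 + 6·1 + 0·1; (-2)·1 + 0·1 + 5·1) = (4, 3, 3)
w2 = Bw1 = (9·4 + (-3)·3 + (-2)·3; (-3)·4 + 6·3 + 0·3; (-2)·4 + 0·3 + 5·3) = (21, 6, 7)
w3 = Bw2 = (157, -27, -7)
Requested component of w3: 157

157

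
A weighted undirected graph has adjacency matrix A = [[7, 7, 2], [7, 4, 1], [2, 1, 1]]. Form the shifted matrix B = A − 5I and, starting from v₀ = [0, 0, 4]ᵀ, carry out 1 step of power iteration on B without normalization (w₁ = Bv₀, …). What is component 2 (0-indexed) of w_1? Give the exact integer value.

B = A − 5I has rows (2, 7, 2); (7, -1, 1); (2, 1, -4)
w1 = Bv₀ = (2·0 + 7·0 + 2·4; 7·0 + (-1)·0 + 1·4; 2·0 + 1·0 + (-4)·4) = (8, 4, -16)
Requested component of w1: -16

-16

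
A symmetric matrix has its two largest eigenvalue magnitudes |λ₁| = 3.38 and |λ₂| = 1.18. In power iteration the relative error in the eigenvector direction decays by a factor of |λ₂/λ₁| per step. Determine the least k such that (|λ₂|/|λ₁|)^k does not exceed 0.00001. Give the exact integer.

11

|λ₂/λ₁| = 1.18/3.38 = 0.34911
Need k ≥ ln(0.00001) / ln(0.34911) = -11.5129 / -1.0524 ≈ 10.940
Smallest integer k satisfying the bound: 11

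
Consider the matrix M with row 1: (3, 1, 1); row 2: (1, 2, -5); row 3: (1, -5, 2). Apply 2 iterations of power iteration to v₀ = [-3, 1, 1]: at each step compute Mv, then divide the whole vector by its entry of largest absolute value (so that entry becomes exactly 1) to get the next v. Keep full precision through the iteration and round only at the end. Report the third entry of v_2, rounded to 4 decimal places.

Mv0 = (-7.00000, -6.00000, -6.00000); divide by -7.00000 → v1 = (1.00000, 0.85714, 0.85714)
Mv1 = (4.71429, -1.57143, -1.57143); divide by 4.71429 → v2 = (1.00000, -0.33333, -0.33333)
Requested entry of v2: 11/-33 = -0.3333

-0.3333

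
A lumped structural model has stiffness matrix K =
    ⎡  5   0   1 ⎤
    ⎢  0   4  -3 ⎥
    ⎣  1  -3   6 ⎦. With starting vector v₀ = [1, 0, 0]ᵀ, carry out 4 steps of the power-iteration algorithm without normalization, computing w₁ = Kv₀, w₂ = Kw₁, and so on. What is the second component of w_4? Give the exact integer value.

w1 = Kv₀ = (5, 0, 1)
w2 = Kw1 = (26, -3, 11)
w3 = Kw2 = (141, -45, 101)
w4 = Kw3 = (806, -483, 882)
The requested component of w4 is -483.

-483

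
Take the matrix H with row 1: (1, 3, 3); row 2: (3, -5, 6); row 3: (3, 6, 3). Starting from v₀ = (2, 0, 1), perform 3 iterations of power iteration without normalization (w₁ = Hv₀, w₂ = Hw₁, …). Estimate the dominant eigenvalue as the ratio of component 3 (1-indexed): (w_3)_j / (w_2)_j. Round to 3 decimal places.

λ ≈ 5.263

w1 = Hv₀ = (1·2 + 3·0 + 3·1; 3·2 + (-5)·0 + 6·1; 3·2 + 6·0 + 3·1) = (5, 12, 9)
w2 = Hw1 = (1·5 + 3·12 + 3·9; 3·5 + (-5)·12 + 6·9; 3·5 + 6·12 + 3·9) = (68, 9, 114)
w3 = Hw2 = (437, 843, 600)
Ratio at component: 600 / 114 = 5.263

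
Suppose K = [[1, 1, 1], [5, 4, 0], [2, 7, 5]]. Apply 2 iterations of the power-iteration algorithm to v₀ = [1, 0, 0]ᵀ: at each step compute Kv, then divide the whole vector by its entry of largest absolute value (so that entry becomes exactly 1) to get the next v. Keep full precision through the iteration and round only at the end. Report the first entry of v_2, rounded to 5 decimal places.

Kv0 = (1.000000, 5.000000, 2.000000); divide by 5.000000 → v1 = (0.200000, 1.000000, 0.400000)
Kv1 = (1.600000, 5.000000, 9.400000); divide by 9.400000 → v2 = (0.170213, 0.531915, 1.000000)
Requested entry of v2: 8/47 = 0.17021

0.17021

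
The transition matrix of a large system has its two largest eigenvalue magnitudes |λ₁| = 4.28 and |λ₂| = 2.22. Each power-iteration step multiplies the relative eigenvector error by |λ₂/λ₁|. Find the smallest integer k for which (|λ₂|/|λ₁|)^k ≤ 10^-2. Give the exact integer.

8

|λ₂/λ₁| = 2.22/4.28 = 0.51869
Need k ≥ ln(10^-2) / ln(0.51869) = -4.6052 / -0.6564 ≈ 7.015
Smallest integer k satisfying the bound: 8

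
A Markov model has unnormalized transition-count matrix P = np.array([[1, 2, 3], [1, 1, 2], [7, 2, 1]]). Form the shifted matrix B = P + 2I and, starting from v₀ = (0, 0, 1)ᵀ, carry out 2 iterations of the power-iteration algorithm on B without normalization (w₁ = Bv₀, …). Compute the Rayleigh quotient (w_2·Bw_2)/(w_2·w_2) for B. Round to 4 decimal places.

B = P + 2I has rows (3, 2, 3); (1, 3, 2); (7, 2, 3)
w1 = Bv₀ = (3·0 + 2·0 + 3·1; 1·0 + 3·0 + 2·1; 7·0 + 2·0 + 3·1) = (3, 2, 3)
w2 = Bw1 = (3·3 + 2·2 + 3·3; 1·3 + 3·2 + 2·3; 7·3 + 2·2 + 3·3) = (22, 15, 34)
Bw2 = (198, 135, 286)
w2·Bw2 = 16105; w2·w2 = 1865; μ ≈ 16105/1865 = 8.6354

8.6354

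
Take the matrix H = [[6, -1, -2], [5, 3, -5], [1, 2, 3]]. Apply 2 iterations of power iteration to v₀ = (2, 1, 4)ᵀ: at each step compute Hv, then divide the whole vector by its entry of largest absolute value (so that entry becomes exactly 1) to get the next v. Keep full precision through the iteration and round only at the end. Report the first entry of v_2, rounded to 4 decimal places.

Hv0 = (3.00000, -7.00000, 16.00000); divide by 16.00000 → v1 = (0.18750, -0.43750, 1.00000)
Hv1 = (-0.43750, -5.37500, 2.31250); divide by -5.37500 → v2 = (0.08140, 1.00000, -0.43023)
Requested entry of v2: -7/-86 = 0.0814

0.0814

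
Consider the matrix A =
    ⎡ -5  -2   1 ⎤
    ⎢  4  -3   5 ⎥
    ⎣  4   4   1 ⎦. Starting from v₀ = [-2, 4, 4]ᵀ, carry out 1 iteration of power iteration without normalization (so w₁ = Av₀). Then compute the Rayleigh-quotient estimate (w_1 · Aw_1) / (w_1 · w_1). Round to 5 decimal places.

w1 = Av₀ = ((-5)·(-2) + (-2)·4 + 1·4; 4·(-2) + (-3)·4 + 5·4; 4·(-2) + 4·4 + 1·4) = (6, 0, 12)
Aw1 = (-18, 84, 36)
w1·Aw1 = 6·(-18) + 0·84 + 12·36 = 324; w1·w1 = 6·6 + 0·0 + 12·12 = 180
λ ≈ 324/180 = 1.80000

λ ≈ 1.80000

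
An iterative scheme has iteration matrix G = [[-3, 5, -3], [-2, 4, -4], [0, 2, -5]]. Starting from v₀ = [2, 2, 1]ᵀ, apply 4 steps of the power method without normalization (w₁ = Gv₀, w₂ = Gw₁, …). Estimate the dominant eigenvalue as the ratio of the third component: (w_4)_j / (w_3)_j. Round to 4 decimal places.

λ ≈ -3.8571

w1 = Gv₀ = (1, 0, -1)
w2 = Gw1 = (0, 2, 5)
w3 = Gw2 = (-5, -12, -21)
w4 = Gw3 = (18, 46, 81)
Ratio at component: 81 / -21 = -3.8571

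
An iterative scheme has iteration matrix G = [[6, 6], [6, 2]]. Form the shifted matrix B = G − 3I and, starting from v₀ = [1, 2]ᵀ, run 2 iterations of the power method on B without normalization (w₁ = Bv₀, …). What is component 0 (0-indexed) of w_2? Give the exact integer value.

69

B = G − 3I has rows (3, 6); (6, -1)
w1 = Bv₀ = (3·1 + 6·2; 6·1 + (-1)·2) = (15, 4)
w2 = Bw1 = (3·15 + 6·4; 6·15 + (-1)·4) = (69, 86)
Requested component of w2: 69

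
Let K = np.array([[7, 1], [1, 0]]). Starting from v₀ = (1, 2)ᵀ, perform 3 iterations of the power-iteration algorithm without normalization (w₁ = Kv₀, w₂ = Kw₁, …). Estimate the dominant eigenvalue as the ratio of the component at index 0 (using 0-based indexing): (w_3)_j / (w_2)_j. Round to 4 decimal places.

λ ≈ 7.1406

w1 = Kv₀ = (9, 1)
w2 = Kw1 = (64, 9)
w3 = Kw2 = (457, 64)
Ratio at component: 457 / 64 = 7.1406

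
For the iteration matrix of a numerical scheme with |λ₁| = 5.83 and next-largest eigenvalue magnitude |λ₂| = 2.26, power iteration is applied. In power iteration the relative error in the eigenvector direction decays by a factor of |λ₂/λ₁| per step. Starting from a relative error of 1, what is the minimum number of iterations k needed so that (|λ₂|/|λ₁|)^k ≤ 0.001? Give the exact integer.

|λ₂/λ₁| = 2.26/5.83 = 0.38765
Need k ≥ ln(0.001) / ln(0.38765) = -6.9078 / -0.9477 ≈ 7.289
Smallest integer k satisfying the bound: 8

8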